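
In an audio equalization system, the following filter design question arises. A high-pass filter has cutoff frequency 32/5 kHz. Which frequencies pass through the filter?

A high-pass filter passes all frequencies above the cutoff frequency 32/5 kHz and attenuates lower frequencies.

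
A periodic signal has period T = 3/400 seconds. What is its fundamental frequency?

The fundamental frequency is the reciprocal of the period.
f = 1/T = 1/(3/400) = 400/3 Hz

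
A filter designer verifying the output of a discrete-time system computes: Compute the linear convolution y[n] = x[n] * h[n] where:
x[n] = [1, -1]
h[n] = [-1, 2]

y[n] = sum_k x[k]*h[n-k]. Output length = len(x) + len(h) - 1 = 2 + 2 - 1 = 3.
y[0] = 1*-1 = -1
y[1] = -1*-1 + 1*2 = 3
y[2] = -1*2 = -2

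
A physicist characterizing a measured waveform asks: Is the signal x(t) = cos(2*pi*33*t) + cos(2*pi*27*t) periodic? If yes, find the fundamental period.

f1 = 33 Hz, f2 = 27 Hz
Period T1 = 1/33, T2 = 1/27
Ratio T1/T2 = 27/33, which is rational.
The signal is periodic with fundamental period T = 1/GCD(33,27) = 1/3 s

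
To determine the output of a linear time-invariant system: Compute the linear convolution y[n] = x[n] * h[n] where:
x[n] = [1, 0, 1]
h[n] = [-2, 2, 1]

y[n] = sum_k x[k]*h[n-k]. Output length = len(x) + len(h) - 1 = 3 + 3 - 1 = 5.
y[0] = 1*-2 = -2
y[1] = 0*-2 + 1*2 = 2
y[2] = 1*-2 + 0*2 + 1*1 = -1
y[3] = 1*2 + 0*1 = 2
y[4] = 1*1 = 1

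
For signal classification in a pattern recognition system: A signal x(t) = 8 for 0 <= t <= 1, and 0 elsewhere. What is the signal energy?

Energy = integral of |x(t)|^2 dt over the signal duration
= 8^2 * 1 = 64 * 1 = 64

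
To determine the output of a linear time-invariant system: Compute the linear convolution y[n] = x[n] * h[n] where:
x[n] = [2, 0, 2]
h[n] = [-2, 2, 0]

y[n] = sum_k x[k]*h[n-k]. Output length = len(x) + len(h) - 1 = 3 + 3 - 1 = 5.
y[0] = 2*-2 = -4
y[1] = 0*-2 + 2*2 = 4
y[2] = 2*-2 + 0*2 + 2*0 = -4
y[3] = 2*2 + 0*0 = 4
y[4] = 2*0 = 0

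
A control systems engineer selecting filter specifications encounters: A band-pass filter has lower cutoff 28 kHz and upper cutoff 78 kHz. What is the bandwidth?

Bandwidth = f_high - f_low
= 78 kHz - 28 kHz = 50 kHz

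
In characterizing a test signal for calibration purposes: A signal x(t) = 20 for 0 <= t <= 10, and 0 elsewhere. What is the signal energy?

Energy = integral of |x(t)|^2 dt over the signal duration
= 20^2 * 10 = 400 * 10 = 4000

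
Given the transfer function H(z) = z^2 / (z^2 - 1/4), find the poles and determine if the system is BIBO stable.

Poles are roots of the denominator: z^2 - 1/4 = 0.
Quadratic formula: z = [-(0) +/- sqrt((0)^2 - 4*(-1/4))] / 2
Discriminant = 0 + 1 = 1; sqrt = 1.
z = (0 +/- 1) / 2 => z = 1/2 or z = -1/2.
|p1| = 1/2, |p2| = 1/2.
For BIBO stability, all poles must lie inside the unit circle (|p| < 1).
System is STABLE since both |p| < 1.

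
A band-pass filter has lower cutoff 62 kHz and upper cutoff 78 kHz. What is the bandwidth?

Bandwidth = f_high - f_low
= 78 kHz - 62 kHz = 16 kHz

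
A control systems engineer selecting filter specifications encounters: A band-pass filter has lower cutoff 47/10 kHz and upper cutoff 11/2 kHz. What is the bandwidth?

Bandwidth = f_high - f_low
= 11/2 kHz - 47/10 kHz = 4/5 kHz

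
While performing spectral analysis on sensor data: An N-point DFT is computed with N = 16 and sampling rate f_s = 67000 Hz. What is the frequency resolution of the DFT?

DFT frequency resolution = f_s / N
= 67000 / 16 = 8375/2 Hz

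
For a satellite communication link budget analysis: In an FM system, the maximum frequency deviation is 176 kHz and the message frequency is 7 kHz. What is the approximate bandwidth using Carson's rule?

Carson's rule: BW = 2*(delta_f + f_m)
= 2*(176 + 7) kHz = 366 kHz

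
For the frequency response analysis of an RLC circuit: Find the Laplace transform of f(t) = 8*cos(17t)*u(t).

Standard pair: cos(wt)*u(t) <-> s/(s^2+w^2)
With w = 17: L{8*cos(17t)*u(t)} = 8s/(s^2+289)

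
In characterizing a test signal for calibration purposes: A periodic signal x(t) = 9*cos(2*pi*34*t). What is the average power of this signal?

Average power of A*cos(wt) is A^2/2.
P = 9^2 / 2 = 81/2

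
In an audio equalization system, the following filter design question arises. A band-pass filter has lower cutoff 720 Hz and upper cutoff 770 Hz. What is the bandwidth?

Bandwidth = f_high - f_low
= 770 Hz - 720 Hz = 50 Hz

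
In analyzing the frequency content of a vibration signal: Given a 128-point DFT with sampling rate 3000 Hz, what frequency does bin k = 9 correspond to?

The frequency of DFT bin k is: f_k = k * f_s / N
f_9 = 9 * 3000 / 128 = 3375/16 Hz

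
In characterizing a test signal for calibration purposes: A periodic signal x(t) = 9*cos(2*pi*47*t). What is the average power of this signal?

Average power of A*cos(wt) is A^2/2.
P = 9^2 / 2 = 81/2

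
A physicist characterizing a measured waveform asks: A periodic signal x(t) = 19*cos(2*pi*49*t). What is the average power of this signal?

Average power of A*cos(wt) is A^2/2.
P = 19^2 / 2 = 361/2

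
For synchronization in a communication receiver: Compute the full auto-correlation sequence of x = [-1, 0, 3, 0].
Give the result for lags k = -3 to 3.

r_xx[k] = sum_m x[m]*x[m+k], indexed from 0, for k = -3 to 3:
  r_xx[-3] = x[3]*x[0] = 0
  r_xx[-2] = x[2]*x[0] + x[3]*x[1] = -3
  r_xx[-1] = x[1]*x[0] + x[2]*x[1] + x[3]*x[2] = 0
  r_xx[0] = x[0]*x[0] + x[1]*x[1] + x[2]*x[2] + x[3]*x[3] = 10
  r_xx[1] = x[0]*x[1] + x[1]*x[2] + x[2]*x[3] = 0
  r_xx[2] = x[0]*x[2] + x[1]*x[3] = -3
  r_xx[3] = x[0]*x[3] = 0
r_xx = [0, -3, 0, 10, 0, -3, 0]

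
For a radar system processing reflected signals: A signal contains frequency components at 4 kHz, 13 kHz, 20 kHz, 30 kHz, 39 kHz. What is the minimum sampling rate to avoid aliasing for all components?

The highest frequency component is f_max = 39 kHz.
Nyquist rate = 2 * f_max = 2 * 39 kHz = 78 kHz.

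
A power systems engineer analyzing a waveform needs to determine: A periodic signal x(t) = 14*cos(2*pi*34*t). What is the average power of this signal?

Average power of A*cos(wt) is A^2/2.
P = 14^2 / 2 = 196/2 = 98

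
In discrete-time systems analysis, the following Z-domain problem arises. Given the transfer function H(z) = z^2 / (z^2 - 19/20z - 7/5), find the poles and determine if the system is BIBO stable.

Poles are roots of the denominator: z^2 - 19/20z - 7/5 = 0.
Quadratic formula: z = [-(-19/20) +/- sqrt((-19/20)^2 - 4*(-7/5))] / 2
Discriminant = 361/400 + 28/5 = 2601/400; sqrt = 51/20.
z = (19/20 +/- 51/20) / 2 => z = 7/4 or z = -4/5.
|p1| = 7/4, |p2| = 4/5.
For BIBO stability, all poles must lie inside the unit circle (|p| < 1).
System is UNSTABLE since at least one |p| >= 1.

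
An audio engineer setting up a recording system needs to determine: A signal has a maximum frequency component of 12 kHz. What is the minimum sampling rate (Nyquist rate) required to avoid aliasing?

By the Nyquist-Shannon sampling theorem,
the minimum sampling rate (Nyquist rate) must be at least 2 * f_max.
Nyquist rate = 2 * 12 kHz = 24 kHz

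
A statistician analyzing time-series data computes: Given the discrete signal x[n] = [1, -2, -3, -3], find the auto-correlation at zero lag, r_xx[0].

The auto-correlation at zero lag r_xx[0] equals the signal energy.
r_xx[0] = sum of x[n]^2 = 1^2 + (-2)^2 + (-3)^2 + (-3)^2
= 1 + 4 + 9 + 9 = 23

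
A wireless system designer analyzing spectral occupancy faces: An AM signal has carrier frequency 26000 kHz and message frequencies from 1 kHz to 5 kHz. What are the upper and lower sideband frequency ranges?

Upper sideband (USB) = fc + [fm_low, fm_high] = 26000 + [1, 5] = [26001, 26005] kHz
Lower sideband (LSB) = fc - [fm_high, fm_low] = 26000 - [5, 1] = [25995, 25999] kHz
Total occupied spectrum: 25995 kHz to 26005 kHz (plus carrier at 26000 kHz)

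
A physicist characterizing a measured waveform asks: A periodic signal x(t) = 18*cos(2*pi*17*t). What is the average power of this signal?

Average power of A*cos(wt) is A^2/2.
P = 18^2 / 2 = 324/2 = 162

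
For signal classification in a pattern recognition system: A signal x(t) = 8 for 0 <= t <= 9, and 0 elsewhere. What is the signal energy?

Energy = integral of |x(t)|^2 dt over the signal duration
= 8^2 * 9 = 64 * 9 = 576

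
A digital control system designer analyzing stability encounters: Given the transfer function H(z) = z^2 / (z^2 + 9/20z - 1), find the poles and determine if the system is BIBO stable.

Poles are roots of the denominator: z^2 + 9/20z - 1 = 0.
Quadratic formula: z = [-(9/20) +/- sqrt((9/20)^2 - 4*(-1))] / 2
Discriminant = 81/400 + 4 = 1681/400; sqrt = 41/20.
z = (-9/20 +/- 41/20) / 2 => z = 4/5 or z = -5/4.
|p1| = 5/4, |p2| = 4/5.
For BIBO stability, all poles must lie inside the unit circle (|p| < 1).
System is UNSTABLE since at least one |p| >= 1.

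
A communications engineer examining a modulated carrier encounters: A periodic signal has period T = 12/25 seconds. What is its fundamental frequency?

The fundamental frequency is the reciprocal of the period.
f = 1/T = 1/(12/25) = 25/12 Hz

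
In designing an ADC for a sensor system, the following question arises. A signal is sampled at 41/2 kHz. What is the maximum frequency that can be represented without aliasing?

The maximum frequency that can be represented without aliasing
is the Nyquist frequency: f_max = f_s / 2 = 41/2 kHz / 2 = 41/4 kHz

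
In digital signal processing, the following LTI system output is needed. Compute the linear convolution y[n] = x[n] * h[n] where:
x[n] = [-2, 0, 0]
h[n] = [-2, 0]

y[n] = sum_k x[k]*h[n-k]. Output length = len(x) + len(h) - 1 = 3 + 2 - 1 = 4.
y[0] = -2*-2 = 4
y[1] = 0*-2 + -2*0 = 0
y[2] = 0*-2 + 0*0 = 0
y[3] = 0*0 = 0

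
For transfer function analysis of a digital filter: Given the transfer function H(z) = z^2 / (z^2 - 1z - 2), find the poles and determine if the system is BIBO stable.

Poles are roots of the denominator: z^2 - 1z - 2 = 0.
Quadratic formula: z = [-(-1) +/- sqrt((-1)^2 - 4*(-2))] / 2
Discriminant = 1 + 8 = 9; sqrt = 3.
z = (1 +/- 3) / 2 => z = 2 or z = -1.
|p1| = 1, |p2| = 2.
For BIBO stability, all poles must lie inside the unit circle (|p| < 1).
System is UNSTABLE since at least one |p| >= 1.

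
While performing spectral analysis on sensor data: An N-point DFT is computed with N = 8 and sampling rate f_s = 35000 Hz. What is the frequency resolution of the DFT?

DFT frequency resolution = f_s / N
= 35000 / 8 = 4375 Hz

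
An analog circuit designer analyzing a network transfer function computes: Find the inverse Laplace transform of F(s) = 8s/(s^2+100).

Standard pair: s/(s^2+w^2) <-> cos(wt)*u(t)
With k=8, w=10: f(t) = 8*cos(10t)*u(t)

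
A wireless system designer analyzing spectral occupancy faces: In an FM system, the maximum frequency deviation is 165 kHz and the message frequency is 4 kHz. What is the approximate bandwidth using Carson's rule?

Carson's rule: BW = 2*(delta_f + f_m)
= 2*(165 + 4) kHz = 338 kHz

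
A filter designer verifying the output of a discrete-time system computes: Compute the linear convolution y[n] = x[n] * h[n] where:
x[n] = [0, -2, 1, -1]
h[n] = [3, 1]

y[n] = sum_k x[k]*h[n-k]. Output length = len(x) + len(h) - 1 = 4 + 2 - 1 = 5.
y[0] = 0*3 = 0
y[1] = -2*3 + 0*1 = -6
y[2] = 1*3 + -2*1 = 1
y[3] = -1*3 + 1*1 = -2
y[4] = -1*1 = -1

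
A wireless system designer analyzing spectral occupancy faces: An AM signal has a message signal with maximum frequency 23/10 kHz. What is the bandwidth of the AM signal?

In AM (double-sideband), the bandwidth is twice the message frequency.
BW = 2 * f_m = 2 * 23/10 kHz = 23/5 kHz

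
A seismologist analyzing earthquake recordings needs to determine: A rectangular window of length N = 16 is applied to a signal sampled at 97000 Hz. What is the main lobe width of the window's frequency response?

For a rectangular window of length N,
the main lobe width in frequency is 2*f_s/N.
= 2*97000/16 = 12125 Hz
This determines the minimum frequency separation for resolving two sinusoids.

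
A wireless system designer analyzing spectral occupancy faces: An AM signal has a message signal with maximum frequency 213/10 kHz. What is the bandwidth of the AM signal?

In AM (double-sideband), the bandwidth is twice the message frequency.
BW = 2 * f_m = 2 * 213/10 kHz = 213/5 kHz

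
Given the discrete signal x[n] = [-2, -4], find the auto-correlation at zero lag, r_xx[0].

The auto-correlation at zero lag r_xx[0] equals the signal energy.
r_xx[0] = sum of x[n]^2 = (-2)^2 + (-4)^2
= 4 + 16 = 20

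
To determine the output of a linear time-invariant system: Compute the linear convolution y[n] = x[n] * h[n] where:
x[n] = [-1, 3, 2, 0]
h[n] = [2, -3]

y[n] = sum_k x[k]*h[n-k]. Output length = len(x) + len(h) - 1 = 4 + 2 - 1 = 5.
y[0] = -1*2 = -2
y[1] = 3*2 + -1*-3 = 9
y[2] = 2*2 + 3*-3 = -5
y[3] = 0*2 + 2*-3 = -6
y[4] = 0*-3 = 0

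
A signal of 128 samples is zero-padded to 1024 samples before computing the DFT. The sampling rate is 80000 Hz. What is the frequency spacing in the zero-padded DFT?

Original DFT: N = 128, resolution = f_s/N = 80000/128 = 625 Hz
Zero-padded DFT: N = 1024, resolution = f_s/N = 80000/1024 = 625/8 Hz
Zero-padding interpolates the spectrum (finer frequency grid)
but does NOT improve the true spectral resolution (ability to resolve close frequencies).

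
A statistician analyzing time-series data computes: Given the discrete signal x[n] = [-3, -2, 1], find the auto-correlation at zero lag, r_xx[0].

The auto-correlation at zero lag r_xx[0] equals the signal energy.
r_xx[0] = sum of x[n]^2 = (-3)^2 + (-2)^2 + 1^2
= 9 + 4 + 1 = 14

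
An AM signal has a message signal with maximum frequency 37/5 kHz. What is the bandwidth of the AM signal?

In AM (double-sideband), the bandwidth is twice the message frequency.
BW = 2 * f_m = 2 * 37/5 kHz = 74/5 kHz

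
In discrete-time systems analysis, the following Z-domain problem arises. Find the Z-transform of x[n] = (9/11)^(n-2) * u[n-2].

Time-shifting property: if X(z) = Z{x[n]}, then Z{x[n-d]} = z^(-d) * X(z)
X(z) = z/(z - 9/11) for x[n] = (9/11)^n * u[n]
Z{x[n-2]} = z^(-2) * z/(z - 9/11) = z^(-1)/(z - 9/11)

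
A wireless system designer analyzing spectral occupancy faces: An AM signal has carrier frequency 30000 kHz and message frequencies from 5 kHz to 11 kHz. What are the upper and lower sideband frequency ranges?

Upper sideband (USB) = fc + [fm_low, fm_high] = 30000 + [5, 11] = [30005, 30011] kHz
Lower sideband (LSB) = fc - [fm_high, fm_low] = 30000 - [11, 5] = [29989, 29995] kHz
Total occupied spectrum: 29989 kHz to 30011 kHz (plus carrier at 30000 kHz)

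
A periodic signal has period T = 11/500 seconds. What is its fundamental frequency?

The fundamental frequency is the reciprocal of the period.
f = 1/T = 1/(11/500) = 500/11 Hz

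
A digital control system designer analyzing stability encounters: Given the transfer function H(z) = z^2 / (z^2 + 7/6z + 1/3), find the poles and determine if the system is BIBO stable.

Poles are roots of the denominator: z^2 + 7/6z + 1/3 = 0.
Quadratic formula: z = [-(7/6) +/- sqrt((7/6)^2 - 4*(1/3))] / 2
Discriminant = 49/36 - 4/3 = 1/36; sqrt = 1/6.
z = (-7/6 +/- 1/6) / 2 => z = -1/2 or z = -2/3.
|p1| = 1/2, |p2| = 2/3.
For BIBO stability, all poles must lie inside the unit circle (|p| < 1).
System is STABLE since both |p| < 1.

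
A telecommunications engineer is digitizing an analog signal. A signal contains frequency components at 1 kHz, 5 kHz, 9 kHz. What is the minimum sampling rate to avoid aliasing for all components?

The highest frequency component is f_max = 9 kHz.
Nyquist rate = 2 * f_max = 2 * 9 kHz = 18 kHz.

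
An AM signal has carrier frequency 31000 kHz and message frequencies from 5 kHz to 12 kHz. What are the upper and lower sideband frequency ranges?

Upper sideband (USB) = fc + [fm_low, fm_high] = 31000 + [5, 12] = [31005, 31012] kHz
Lower sideband (LSB) = fc - [fm_high, fm_low] = 31000 - [12, 5] = [30988, 30995] kHz
Total occupied spectrum: 30988 kHz to 31012 kHz (plus carrier at 31000 kHz)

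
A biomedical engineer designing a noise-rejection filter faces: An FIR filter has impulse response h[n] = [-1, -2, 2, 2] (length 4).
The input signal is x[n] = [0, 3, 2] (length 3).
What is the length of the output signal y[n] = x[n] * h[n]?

For linear convolution, the output length is:
len(y) = len(x) + len(h) - 1 = 3 + 4 - 1 = 6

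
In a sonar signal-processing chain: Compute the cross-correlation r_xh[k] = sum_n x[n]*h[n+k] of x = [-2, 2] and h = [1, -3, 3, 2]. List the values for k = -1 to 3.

Both sequences indexed from 0 and zero outside their support.
Lags with overlap: k = -1 to 3.
  r_xh[-1] = x[1]*h[0] = 2
  r_xh[0] = x[0]*h[0] + x[1]*h[1] = -8
  r_xh[1] = x[0]*h[1] + x[1]*h[2] = 12
  r_xh[2] = x[0]*h[2] + x[1]*h[3] = -2
  r_xh[3] = x[0]*h[3] = -4
r_xh = [2, -8, 12, -2, -4] (for k = -1, ..., 3)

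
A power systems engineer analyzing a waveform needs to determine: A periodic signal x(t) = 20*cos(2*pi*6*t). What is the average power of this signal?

Average power of A*cos(wt) is A^2/2.
P = 20^2 / 2 = 400/2 = 200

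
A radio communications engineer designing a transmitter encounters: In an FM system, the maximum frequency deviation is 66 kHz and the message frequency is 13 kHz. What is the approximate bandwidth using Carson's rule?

Carson's rule: BW = 2*(delta_f + f_m)
= 2*(66 + 13) kHz = 158 kHz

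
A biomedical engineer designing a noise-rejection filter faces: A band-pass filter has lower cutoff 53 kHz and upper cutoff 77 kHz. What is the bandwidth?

Bandwidth = f_high - f_low
= 77 kHz - 53 kHz = 24 kHz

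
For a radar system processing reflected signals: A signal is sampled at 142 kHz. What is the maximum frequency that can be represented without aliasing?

The maximum frequency that can be represented without aliasing
is the Nyquist frequency: f_max = f_s / 2 = 142 kHz / 2 = 71 kHz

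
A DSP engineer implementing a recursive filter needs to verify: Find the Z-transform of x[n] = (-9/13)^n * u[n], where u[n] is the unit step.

The Z-transform of a^n * u[n] is z/(z-a) for |z| > |a|.
Here a = -9/13, so X(z) = z/(z - (-9/13)) = 13z/(13z + 9)
ROC: |z| > 9/13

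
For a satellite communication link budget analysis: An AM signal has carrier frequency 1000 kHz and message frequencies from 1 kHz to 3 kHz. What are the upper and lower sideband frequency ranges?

Upper sideband (USB) = fc + [fm_low, fm_high] = 1000 + [1, 3] = [1001, 1003] kHz
Lower sideband (LSB) = fc - [fm_high, fm_low] = 1000 - [3, 1] = [997, 999] kHz
Total occupied spectrum: 997 kHz to 1003 kHz (plus carrier at 1000 kHz)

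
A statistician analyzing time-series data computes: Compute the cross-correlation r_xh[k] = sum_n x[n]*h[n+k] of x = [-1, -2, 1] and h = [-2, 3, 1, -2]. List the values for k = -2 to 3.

Both sequences indexed from 0 and zero outside their support.
Lags with overlap: k = -2 to 3.
  r_xh[-2] = x[2]*h[0] = -2
  r_xh[-1] = x[1]*h[0] + x[2]*h[1] = 7
  r_xh[0] = x[0]*h[0] + x[1]*h[1] + x[2]*h[2] = -3
  r_xh[1] = x[0]*h[1] + x[1]*h[2] + x[2]*h[3] = -7
  r_xh[2] = x[0]*h[2] + x[1]*h[3] = 3
  r_xh[3] = x[0]*h[3] = 2
r_xh = [-2, 7, -3, -7, 3, 2] (for k = -2, ..., 3)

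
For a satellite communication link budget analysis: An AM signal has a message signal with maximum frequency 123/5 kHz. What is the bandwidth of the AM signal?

In AM (double-sideband), the bandwidth is twice the message frequency.
BW = 2 * f_m = 2 * 123/5 kHz = 246/5 kHz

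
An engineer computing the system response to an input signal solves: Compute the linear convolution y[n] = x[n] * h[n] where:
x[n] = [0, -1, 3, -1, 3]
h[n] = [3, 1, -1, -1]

y[n] = sum_k x[k]*h[n-k]. Output length = len(x) + len(h) - 1 = 5 + 4 - 1 = 8.
y[0] = 0*3 = 0
y[1] = -1*3 + 0*1 = -3
y[2] = 3*3 + -1*1 + 0*-1 = 8
y[3] = -1*3 + 3*1 + -1*-1 + 0*-1 = 1
y[4] = 3*3 + -1*1 + 3*-1 + -1*-1 = 6
y[5] = 3*1 + -1*-1 + 3*-1 = 1
y[6] = 3*-1 + -1*-1 = -2
y[7] = 3*-1 = -3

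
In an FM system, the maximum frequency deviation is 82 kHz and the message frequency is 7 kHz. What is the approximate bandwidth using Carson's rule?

Carson's rule: BW = 2*(delta_f + f_m)
= 2*(82 + 7) kHz = 178 kHz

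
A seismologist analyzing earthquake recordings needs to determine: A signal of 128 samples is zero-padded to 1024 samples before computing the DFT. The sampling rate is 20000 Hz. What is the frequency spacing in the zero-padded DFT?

Original DFT: N = 128, resolution = f_s/N = 20000/128 = 625/4 Hz
Zero-padded DFT: N = 1024, resolution = f_s/N = 20000/1024 = 625/32 Hz
Zero-padding interpolates the spectrum (finer frequency grid)
but does NOT improve the true spectral resolution (ability to resolve close frequencies).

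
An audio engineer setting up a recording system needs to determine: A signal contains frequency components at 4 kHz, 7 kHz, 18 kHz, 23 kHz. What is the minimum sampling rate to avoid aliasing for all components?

The highest frequency component is f_max = 23 kHz.
Nyquist rate = 2 * f_max = 2 * 23 kHz = 46 kHz.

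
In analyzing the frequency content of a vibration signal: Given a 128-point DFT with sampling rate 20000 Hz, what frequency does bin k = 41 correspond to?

The frequency of DFT bin k is: f_k = k * f_s / N
f_41 = 41 * 20000 / 128 = 25625/4 Hz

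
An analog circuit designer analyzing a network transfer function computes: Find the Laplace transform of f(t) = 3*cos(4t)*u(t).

Standard pair: cos(wt)*u(t) <-> s/(s^2+w^2)
With w = 4: L{3*cos(4t)*u(t)} = 3s/(s^2+16)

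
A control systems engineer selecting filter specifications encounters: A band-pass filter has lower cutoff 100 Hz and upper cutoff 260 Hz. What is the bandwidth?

Bandwidth = f_high - f_low
= 260 Hz - 100 Hz = 160 Hz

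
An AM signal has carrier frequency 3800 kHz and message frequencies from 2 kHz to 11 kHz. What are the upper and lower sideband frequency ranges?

Upper sideband (USB) = fc + [fm_low, fm_high] = 3800 + [2, 11] = [3802, 3811] kHz
Lower sideband (LSB) = fc - [fm_high, fm_low] = 3800 - [11, 2] = [3789, 3798] kHz
Total occupied spectrum: 3789 kHz to 3811 kHz (plus carrier at 3800 kHz)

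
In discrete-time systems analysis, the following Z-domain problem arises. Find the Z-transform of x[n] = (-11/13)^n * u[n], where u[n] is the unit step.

The Z-transform of a^n * u[n] is z/(z-a) for |z| > |a|.
Here a = -11/13, so X(z) = z/(z - (-11/13)) = 13z/(13z + 11)
ROC: |z| > 11/13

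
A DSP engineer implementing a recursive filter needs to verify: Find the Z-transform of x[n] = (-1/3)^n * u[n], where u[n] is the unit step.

The Z-transform of a^n * u[n] is z/(z-a) for |z| > |a|.
Here a = -1/3, so X(z) = z/(z - (-1/3)) = 3z/(3z + 1)
ROC: |z| > 1/3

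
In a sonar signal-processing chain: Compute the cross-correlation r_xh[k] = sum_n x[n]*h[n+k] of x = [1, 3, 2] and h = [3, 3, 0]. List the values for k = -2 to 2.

Both sequences indexed from 0 and zero outside their support.
Lags with overlap: k = -2 to 2.
  r_xh[-2] = x[2]*h[0] = 6
  r_xh[-1] = x[1]*h[0] + x[2]*h[1] = 15
  r_xh[0] = x[0]*h[0] + x[1]*h[1] + x[2]*h[2] = 12
  r_xh[1] = x[0]*h[1] + x[1]*h[2] = 3
  r_xh[2] = x[0]*h[2] = 0
r_xh = [6, 15, 12, 3, 0] (for k = -2, ..., 2)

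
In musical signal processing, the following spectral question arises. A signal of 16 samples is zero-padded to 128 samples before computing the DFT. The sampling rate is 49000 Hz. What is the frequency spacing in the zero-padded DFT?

Original DFT: N = 16, resolution = f_s/N = 49000/16 = 6125/2 Hz
Zero-padded DFT: N = 128, resolution = f_s/N = 49000/128 = 6125/16 Hz
Zero-padding interpolates the spectrum (finer frequency grid)
but does NOT improve the true spectral resolution (ability to resolve close frequencies).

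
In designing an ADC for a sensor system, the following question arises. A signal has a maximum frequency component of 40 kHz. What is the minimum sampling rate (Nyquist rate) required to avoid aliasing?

By the Nyquist-Shannon sampling theorem,
the minimum sampling rate (Nyquist rate) must be at least 2 * f_max.
Nyquist rate = 2 * 40 kHz = 80 kHz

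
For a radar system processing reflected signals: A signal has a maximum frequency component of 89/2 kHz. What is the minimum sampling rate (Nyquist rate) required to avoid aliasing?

By the Nyquist-Shannon sampling theorem,
the minimum sampling rate (Nyquist rate) must be at least 2 * f_max.
Nyquist rate = 2 * 89/2 kHz = 89 kHz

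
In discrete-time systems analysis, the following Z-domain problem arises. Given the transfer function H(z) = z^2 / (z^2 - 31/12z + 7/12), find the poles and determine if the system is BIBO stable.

Poles are roots of the denominator: z^2 - 31/12z + 7/12 = 0.
Quadratic formula: z = [-(-31/12) +/- sqrt((-31/12)^2 - 4*(7/12))] / 2
Discriminant = 961/144 - 7/3 = 625/144; sqrt = 25/12.
z = (31/12 +/- 25/12) / 2 => z = 7/3 or z = 1/4.
|p1| = 7/3, |p2| = 1/4.
For BIBO stability, all poles must lie inside the unit circle (|p| < 1).
System is UNSTABLE since at least one |p| >= 1.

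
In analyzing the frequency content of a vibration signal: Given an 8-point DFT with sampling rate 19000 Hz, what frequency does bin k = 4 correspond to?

The frequency of DFT bin k is: f_k = k * f_s / N
f_4 = 4 * 19000 / 8 = 9500 Hz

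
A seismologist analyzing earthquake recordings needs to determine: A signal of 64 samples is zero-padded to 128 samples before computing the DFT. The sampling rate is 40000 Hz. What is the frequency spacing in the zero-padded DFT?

Original DFT: N = 64, resolution = f_s/N = 40000/64 = 625 Hz
Zero-padded DFT: N = 128, resolution = f_s/N = 40000/128 = 625/2 Hz
Zero-padding interpolates the spectrum (finer frequency grid)
but does NOT improve the true spectral resolution (ability to resolve close frequencies).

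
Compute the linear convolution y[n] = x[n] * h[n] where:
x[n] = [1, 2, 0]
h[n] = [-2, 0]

y[n] = sum_k x[k]*h[n-k]. Output length = len(x) + len(h) - 1 = 3 + 2 - 1 = 4.
y[0] = 1*-2 = -2
y[1] = 2*-2 + 1*0 = -4
y[2] = 0*-2 + 2*0 = 0
y[3] = 0*0 = 0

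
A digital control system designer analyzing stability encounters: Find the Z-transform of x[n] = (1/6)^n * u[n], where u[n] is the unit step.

The Z-transform of a^n * u[n] is z/(z-a) for |z| > |a|.
Here a = 1/6, so X(z) = z/(z - (1/6)) = 6z/(6z - 1)
ROC: |z| > 1/6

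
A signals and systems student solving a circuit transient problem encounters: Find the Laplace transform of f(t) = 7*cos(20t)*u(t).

Standard pair: cos(wt)*u(t) <-> s/(s^2+w^2)
With w = 20: L{7*cos(20t)*u(t)} = 7s/(s^2+400)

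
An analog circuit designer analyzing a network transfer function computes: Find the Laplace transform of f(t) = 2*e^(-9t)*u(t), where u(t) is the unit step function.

Standard Laplace transform pair:
e^(-at)*u(t) <-> 1/(s+a)
With a = 9: L{2*e^(-9t)*u(t)} = 2/(s+9), ROC: Re(s) > -9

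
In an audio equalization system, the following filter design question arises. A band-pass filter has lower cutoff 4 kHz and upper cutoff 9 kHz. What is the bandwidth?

Bandwidth = f_high - f_low
= 9 kHz - 4 kHz = 5 kHz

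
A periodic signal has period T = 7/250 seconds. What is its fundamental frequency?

The fundamental frequency is the reciprocal of the period.
f = 1/T = 1/(7/250) = 250/7 Hz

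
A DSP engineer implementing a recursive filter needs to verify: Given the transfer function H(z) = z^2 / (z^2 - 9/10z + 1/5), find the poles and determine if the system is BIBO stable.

Poles are roots of the denominator: z^2 - 9/10z + 1/5 = 0.
Quadratic formula: z = [-(-9/10) +/- sqrt((-9/10)^2 - 4*(1/5))] / 2
Discriminant = 81/100 - 4/5 = 1/100; sqrt = 1/10.
z = (9/10 +/- 1/10) / 2 => z = 1/2 or z = 2/5.
|p1| = 1/2, |p2| = 2/5.
For BIBO stability, all poles must lie inside the unit circle (|p| < 1).
System is STABLE since both |p| < 1.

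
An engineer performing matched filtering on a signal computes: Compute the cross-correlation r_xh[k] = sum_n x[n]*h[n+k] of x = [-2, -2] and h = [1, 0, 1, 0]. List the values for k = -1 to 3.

Both sequences indexed from 0 and zero outside their support.
Lags with overlap: k = -1 to 3.
  r_xh[-1] = x[1]*h[0] = -2
  r_xh[0] = x[0]*h[0] + x[1]*h[1] = -2
  r_xh[1] = x[0]*h[1] + x[1]*h[2] = -2
  r_xh[2] = x[0]*h[2] + x[1]*h[3] = -2
  r_xh[3] = x[0]*h[3] = 0
r_xh = [-2, -2, -2, -2, 0] (for k = -1, ..., 3)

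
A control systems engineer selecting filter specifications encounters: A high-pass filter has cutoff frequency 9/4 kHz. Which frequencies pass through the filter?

A high-pass filter passes all frequencies above the cutoff frequency 9/4 kHz and attenuates lower frequencies.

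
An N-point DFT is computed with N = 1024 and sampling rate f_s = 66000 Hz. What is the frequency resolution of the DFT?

DFT frequency resolution = f_s / N
= 66000 / 1024 = 4125/64 Hz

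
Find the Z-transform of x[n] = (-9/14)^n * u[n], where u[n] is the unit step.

The Z-transform of a^n * u[n] is z/(z-a) for |z| > |a|.
Here a = -9/14, so X(z) = z/(z - (-9/14)) = 14z/(14z + 9)
ROC: |z| > 9/14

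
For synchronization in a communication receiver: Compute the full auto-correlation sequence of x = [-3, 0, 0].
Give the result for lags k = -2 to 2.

r_xx[k] = sum_m x[m]*x[m+k], indexed from 0, for k = -2 to 2:
  r_xx[-2] = x[2]*x[0] = 0
  r_xx[-1] = x[1]*x[0] + x[2]*x[1] = 0
  r_xx[0] = x[0]*x[0] + x[1]*x[1] + x[2]*x[2] = 9
  r_xx[1] = x[0]*x[1] + x[1]*x[2] = 0
  r_xx[2] = x[0]*x[2] = 0
r_xx = [0, 0, 9, 0, 0]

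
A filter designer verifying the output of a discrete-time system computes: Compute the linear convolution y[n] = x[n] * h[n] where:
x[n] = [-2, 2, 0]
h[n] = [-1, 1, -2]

y[n] = sum_k x[k]*h[n-k]. Output length = len(x) + len(h) - 1 = 3 + 3 - 1 = 5.
y[0] = -2*-1 = 2
y[1] = 2*-1 + -2*1 = -4
y[2] = 0*-1 + 2*1 + -2*-2 = 6
y[3] = 0*1 + 2*-2 = -4
y[4] = 0*-2 = 0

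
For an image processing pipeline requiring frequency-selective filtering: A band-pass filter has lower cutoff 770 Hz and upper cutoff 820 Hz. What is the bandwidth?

Bandwidth = f_high - f_low
= 820 Hz - 770 Hz = 50 Hz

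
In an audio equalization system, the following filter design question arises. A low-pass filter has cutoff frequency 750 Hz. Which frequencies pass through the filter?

A low-pass filter passes all frequencies below the cutoff frequency 750 Hz and attenuates higher frequencies.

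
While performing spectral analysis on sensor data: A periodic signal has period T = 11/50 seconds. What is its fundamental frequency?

The fundamental frequency is the reciprocal of the period.
f = 1/T = 1/(11/50) = 50/11 Hz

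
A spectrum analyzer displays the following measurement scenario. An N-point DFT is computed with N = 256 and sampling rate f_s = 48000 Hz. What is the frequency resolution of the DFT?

DFT frequency resolution = f_s / N
= 48000 / 256 = 375/2 Hz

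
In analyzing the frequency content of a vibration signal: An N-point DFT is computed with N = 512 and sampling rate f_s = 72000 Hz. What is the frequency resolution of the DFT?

DFT frequency resolution = f_s / N
= 72000 / 512 = 1125/8 Hz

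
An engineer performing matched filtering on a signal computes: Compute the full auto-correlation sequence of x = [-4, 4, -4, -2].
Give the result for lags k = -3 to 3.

r_xx[k] = sum_m x[m]*x[m+k], indexed from 0, for k = -3 to 3:
  r_xx[-3] = x[3]*x[0] = 8
  r_xx[-2] = x[2]*x[0] + x[3]*x[1] = 8
  r_xx[-1] = x[1]*x[0] + x[2]*x[1] + x[3]*x[2] = -24
  r_xx[0] = x[0]*x[0] + x[1]*x[1] + x[2]*x[2] + x[3]*x[3] = 52
  r_xx[1] = x[0]*x[1] + x[1]*x[2] + x[2]*x[3] = -24
  r_xx[2] = x[0]*x[2] + x[1]*x[3] = 8
  r_xx[3] = x[0]*x[3] = 8
r_xx = [8, 8, -24, 52, -24, 8, 8]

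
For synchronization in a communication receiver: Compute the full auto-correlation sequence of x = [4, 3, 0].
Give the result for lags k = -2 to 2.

r_xx[k] = sum_m x[m]*x[m+k], indexed from 0, for k = -2 to 2:
  r_xx[-2] = x[2]*x[0] = 0
  r_xx[-1] = x[1]*x[0] + x[2]*x[1] = 12
  r_xx[0] = x[0]*x[0] + x[1]*x[1] + x[2]*x[2] = 25
  r_xx[1] = x[0]*x[1] + x[1]*x[2] = 12
  r_xx[2] = x[0]*x[2] = 0
r_xx = [0, 12, 25, 12, 0]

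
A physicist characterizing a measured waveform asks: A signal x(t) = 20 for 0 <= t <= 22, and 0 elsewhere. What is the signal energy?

Energy = integral of |x(t)|^2 dt over the signal duration
= 20^2 * 22 = 400 * 22 = 8800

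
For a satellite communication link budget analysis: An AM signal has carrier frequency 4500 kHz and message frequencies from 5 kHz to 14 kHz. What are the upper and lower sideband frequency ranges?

Upper sideband (USB) = fc + [fm_low, fm_high] = 4500 + [5, 14] = [4505, 4514] kHz
Lower sideband (LSB) = fc - [fm_high, fm_low] = 4500 - [14, 5] = [4486, 4495] kHz
Total occupied spectrum: 4486 kHz to 4514 kHz (plus carrier at 4500 kHz)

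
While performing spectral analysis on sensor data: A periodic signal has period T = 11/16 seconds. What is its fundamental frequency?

The fundamental frequency is the reciprocal of the period.
f = 1/T = 1/(11/16) = 16/11 Hz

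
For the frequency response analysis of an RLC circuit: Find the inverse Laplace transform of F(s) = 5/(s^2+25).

Standard pair: w/(s^2+w^2) <-> sin(wt)*u(t)
Recognize w^2 = 25, so w = 5; numerator 5 = 1*5.
f(t) = sin(5t)*u(t)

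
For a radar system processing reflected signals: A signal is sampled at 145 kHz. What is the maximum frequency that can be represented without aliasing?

The maximum frequency that can be represented without aliasing
is the Nyquist frequency: f_max = f_s / 2 = 145 kHz / 2 = 145/2 kHz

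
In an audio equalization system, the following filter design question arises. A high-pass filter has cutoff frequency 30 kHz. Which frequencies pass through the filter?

A high-pass filter passes all frequencies above the cutoff frequency 30 kHz and attenuates lower frequencies.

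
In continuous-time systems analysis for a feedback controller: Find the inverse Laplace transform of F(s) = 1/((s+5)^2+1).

Standard pair: w/((s+a)^2+w^2) <-> e^(-at)*sin(wt)*u(t)
With a=5, w=1: f(t) = e^(-5t)*sin(t)*u(t)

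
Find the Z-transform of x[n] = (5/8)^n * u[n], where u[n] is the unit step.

The Z-transform of a^n * u[n] is z/(z-a) for |z| > |a|.
Here a = 5/8, so X(z) = z/(z - (5/8)) = 8z/(8z - 5)
ROC: |z| > 5/8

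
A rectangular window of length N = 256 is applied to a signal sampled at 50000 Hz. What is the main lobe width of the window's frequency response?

For a rectangular window of length N,
the main lobe width in frequency is 2*f_s/N.
= 2*50000/256 = 3125/8 Hz
This determines the minimum frequency separation for resolving two sinusoids.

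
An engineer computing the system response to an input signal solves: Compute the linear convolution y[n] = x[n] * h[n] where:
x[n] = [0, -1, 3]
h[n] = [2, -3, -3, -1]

y[n] = sum_k x[k]*h[n-k]. Output length = len(x) + len(h) - 1 = 3 + 4 - 1 = 6.
y[0] = 0*2 = 0
y[1] = -1*2 + 0*-3 = -2
y[2] = 3*2 + -1*-3 + 0*-3 = 9
y[3] = 3*-3 + -1*-3 + 0*-1 = -6
y[4] = 3*-3 + -1*-1 = -8
y[5] = 3*-1 = -3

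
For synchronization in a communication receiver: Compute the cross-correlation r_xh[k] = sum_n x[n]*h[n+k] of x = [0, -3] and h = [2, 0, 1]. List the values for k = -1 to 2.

Both sequences indexed from 0 and zero outside their support.
Lags with overlap: k = -1 to 2.
  r_xh[-1] = x[1]*h[0] = -6
  r_xh[0] = x[0]*h[0] + x[1]*h[1] = 0
  r_xh[1] = x[0]*h[1] + x[1]*h[2] = -3
  r_xh[2] = x[0]*h[2] = 0
r_xh = [-6, 0, -3, 0] (for k = -1, ..., 2)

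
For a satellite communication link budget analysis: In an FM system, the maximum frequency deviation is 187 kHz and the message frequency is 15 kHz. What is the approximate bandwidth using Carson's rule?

Carson's rule: BW = 2*(delta_f + f_m)
= 2*(187 + 15) kHz = 404 kHz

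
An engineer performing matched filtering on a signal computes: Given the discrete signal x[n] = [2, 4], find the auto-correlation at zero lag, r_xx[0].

The auto-correlation at zero lag r_xx[0] equals the signal energy.
r_xx[0] = sum of x[n]^2 = 2^2 + 4^2
= 4 + 16 = 20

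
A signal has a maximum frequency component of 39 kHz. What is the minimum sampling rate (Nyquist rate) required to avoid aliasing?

By the Nyquist-Shannon sampling theorem,
the minimum sampling rate (Nyquist rate) must be at least 2 * f_max.
Nyquist rate = 2 * 39 kHz = 78 kHz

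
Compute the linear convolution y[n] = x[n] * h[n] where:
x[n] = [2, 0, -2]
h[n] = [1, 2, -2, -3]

y[n] = sum_k x[k]*h[n-k]. Output length = len(x) + len(h) - 1 = 3 + 4 - 1 = 6.
y[0] = 2*1 = 2
y[1] = 0*1 + 2*2 = 4
y[2] = -2*1 + 0*2 + 2*-2 = -6
y[3] = -2*2 + 0*-2 + 2*-3 = -10
y[4] = -2*-2 + 0*-3 = 4
y[5] = -2*-3 = 6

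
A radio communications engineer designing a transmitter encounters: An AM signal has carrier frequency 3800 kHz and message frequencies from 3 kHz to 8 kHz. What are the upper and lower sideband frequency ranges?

Upper sideband (USB) = fc + [fm_low, fm_high] = 3800 + [3, 8] = [3803, 3808] kHz
Lower sideband (LSB) = fc - [fm_high, fm_low] = 3800 - [8, 3] = [3792, 3797] kHz
Total occupied spectrum: 3792 kHz to 3808 kHz (plus carrier at 3800 kHz)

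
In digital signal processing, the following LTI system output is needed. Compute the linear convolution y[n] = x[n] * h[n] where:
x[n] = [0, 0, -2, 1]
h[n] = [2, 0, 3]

y[n] = sum_k x[k]*h[n-k]. Output length = len(x) + len(h) - 1 = 4 + 3 - 1 = 6.
y[0] = 0*2 = 0
y[1] = 0*2 + 0*0 = 0
y[2] = -2*2 + 0*0 + 0*3 = -4
y[3] = 1*2 + -2*0 + 0*3 = 2
y[4] = 1*0 + -2*3 = -6
y[5] = 1*3 = 3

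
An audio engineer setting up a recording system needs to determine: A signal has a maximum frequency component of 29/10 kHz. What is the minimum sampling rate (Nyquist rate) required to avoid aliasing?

By the Nyquist-Shannon sampling theorem,
the minimum sampling rate (Nyquist rate) must be at least 2 * f_max.
Nyquist rate = 2 * 29/10 kHz = 29/5 kHz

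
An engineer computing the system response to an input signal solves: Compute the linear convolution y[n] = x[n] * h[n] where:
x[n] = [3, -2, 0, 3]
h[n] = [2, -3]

y[n] = sum_k x[k]*h[n-k]. Output length = len(x) + len(h) - 1 = 4 + 2 - 1 = 5.
y[0] = 3*2 = 6
y[1] = -2*2 + 3*-3 = -13
y[2] = 0*2 + -2*-3 = 6
y[3] = 3*2 + 0*-3 = 6
y[4] = 3*-3 = -9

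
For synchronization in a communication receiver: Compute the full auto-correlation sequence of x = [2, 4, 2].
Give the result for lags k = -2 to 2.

r_xx[k] = sum_m x[m]*x[m+k], indexed from 0, for k = -2 to 2:
  r_xx[-2] = x[2]*x[0] = 4
  r_xx[-1] = x[1]*x[0] + x[2]*x[1] = 16
  r_xx[0] = x[0]*x[0] + x[1]*x[1] + x[2]*x[2] = 24
  r_xx[1] = x[0]*x[1] + x[1]*x[2] = 16
  r_xx[2] = x[0]*x[2] = 4
r_xx = [4, 16, 24, 16, 4]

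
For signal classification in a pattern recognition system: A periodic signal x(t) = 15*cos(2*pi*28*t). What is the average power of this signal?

Average power of A*cos(wt) is A^2/2.
P = 15^2 / 2 = 225/2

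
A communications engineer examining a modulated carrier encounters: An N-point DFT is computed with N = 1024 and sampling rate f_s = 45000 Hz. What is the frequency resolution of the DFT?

DFT frequency resolution = f_s / N
= 45000 / 1024 = 5625/128 Hz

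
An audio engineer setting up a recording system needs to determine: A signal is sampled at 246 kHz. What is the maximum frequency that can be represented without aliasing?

The maximum frequency that can be represented without aliasing
is the Nyquist frequency: f_max = f_s / 2 = 246 kHz / 2 = 123 kHz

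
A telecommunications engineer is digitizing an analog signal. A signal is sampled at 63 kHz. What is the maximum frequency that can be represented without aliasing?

The maximum frequency that can be represented without aliasing
is the Nyquist frequency: f_max = f_s / 2 = 63 kHz / 2 = 63/2 kHz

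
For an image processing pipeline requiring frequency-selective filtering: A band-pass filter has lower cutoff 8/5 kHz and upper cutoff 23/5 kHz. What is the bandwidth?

Bandwidth = f_high - f_low
= 23/5 kHz - 8/5 kHz = 3 kHz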